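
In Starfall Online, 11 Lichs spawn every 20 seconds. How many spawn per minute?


Spawns per minute = count * (60 / interval)
= 11 * (60 / 20)
= 11 * 3.0
= 33.0

33.0 per minute


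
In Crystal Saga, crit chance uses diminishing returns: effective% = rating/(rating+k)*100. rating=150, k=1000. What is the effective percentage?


effective% = rating / (rating + k) * 100
= 150 / (150 + 1000) * 100
= 150 / 1150 * 100
= 0.130435 * 100
= 13.04%

13.04%


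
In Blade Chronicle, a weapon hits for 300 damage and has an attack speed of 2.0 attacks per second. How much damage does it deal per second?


DPS = damage * attack_speed
= 300 * 2.0
= 600.0

600.0 DPS


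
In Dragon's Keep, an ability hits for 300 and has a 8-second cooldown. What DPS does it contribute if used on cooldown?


DPS = damage / cooldown
= 300 / 8
= 37.50

37.50 DPS


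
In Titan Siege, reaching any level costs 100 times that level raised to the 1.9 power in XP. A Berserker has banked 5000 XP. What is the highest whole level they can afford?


XP = 100 * level^1.9, so level = (XP / 100)^(1/1.9)
= (5000 / 100)^(1/1.9)
= 50.0^0.5263
= 7.8378
Floor: level = 7

level 7


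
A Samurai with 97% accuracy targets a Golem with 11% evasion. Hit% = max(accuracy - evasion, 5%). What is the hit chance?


accuracy - evasion = 97 - 11 = 86
Apply floor: max(86, 5) = 86
Hit chance = 86%

86%


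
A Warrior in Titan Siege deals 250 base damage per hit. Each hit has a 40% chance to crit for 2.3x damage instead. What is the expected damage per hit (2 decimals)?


E[dmg] = base * (1 + crit_chance * (crit_mult - 1))
cc as decimal = 40/100 = 0.4
cm - 1 = 2.3 - 1 = 1.3
Bonus factor = 0.4 * 1.3 = 0.52
Total multiplier = 1 + 0.52 = 1.52
Expected damage = 250 * 1.52 = 380.00

380.00 damage


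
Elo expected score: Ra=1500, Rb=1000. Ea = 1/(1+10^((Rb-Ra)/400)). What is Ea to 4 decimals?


Elo expected score: Ea = 1/(1 + 10^((Rb-Ra)/400))
Rb - Ra = 1000 - 1500 = -500
(Rb-Ra)/400 = -500/400 = -1.25
10^-1.25 = 0.056234
Ea = 1/(1 + 0.056234) = 1/1.056234 = 0.9468

0.9468


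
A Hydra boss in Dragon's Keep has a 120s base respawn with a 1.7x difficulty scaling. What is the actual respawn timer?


Respawn time = base * multiplier
= 120 * 1.7
= 204.0 seconds

204.0 seconds


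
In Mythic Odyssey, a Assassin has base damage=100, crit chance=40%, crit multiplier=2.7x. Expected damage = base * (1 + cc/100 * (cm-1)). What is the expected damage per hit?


E[dmg] = base * (1 + crit_chance * (crit_mult - 1))
cc as decimal = 40/100 = 0.4
cm - 1 = 2.7 - 1 = 1.7
Bonus factor = 0.4 * 1.7 = 0.68
Total multiplier = 1 + 0.68 = 1.68
Expected damage = 100 * 1.68 = 168.00

168.00 damage


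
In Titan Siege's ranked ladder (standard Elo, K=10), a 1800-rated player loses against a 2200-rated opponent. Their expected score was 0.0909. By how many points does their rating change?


Elo update: delta = K * (S - Ea), where S = 0 (loses)
S - Ea = 0 - 0.0909 = -0.0909
Rating change = 10 * -0.0909
= -0.91

-0.91 rating points


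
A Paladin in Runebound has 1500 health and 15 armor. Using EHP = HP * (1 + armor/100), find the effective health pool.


EHP = 1500 * (1 + 15/100)
= 1500 * (1 + 0.15)
= 1500 * 1.15
= 1725.0

1725.0 EHP


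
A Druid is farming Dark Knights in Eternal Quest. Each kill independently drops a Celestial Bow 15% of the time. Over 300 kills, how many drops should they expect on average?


Expected drops = kills * (drop_rate / 100)
= 300 * (15 / 100)
= 300 * 0.15
= 45.0

45.0 drops


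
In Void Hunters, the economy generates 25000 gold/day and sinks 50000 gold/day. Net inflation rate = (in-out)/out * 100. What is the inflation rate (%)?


Net gold = 25000 - 50000 = -25000
Inflation rate = net / sunk * 100 = -25000 / 50000 * 100
= -0.5 * 100
= -50.00%

-50.00%


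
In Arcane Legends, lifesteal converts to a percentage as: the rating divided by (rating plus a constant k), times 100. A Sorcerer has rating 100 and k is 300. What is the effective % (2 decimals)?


effective% = rating / (rating + k) * 100
= 100 / (100 + 300) * 100
= 100 / 400 * 100
= 0.25 * 100
= 25.00%

25.00%


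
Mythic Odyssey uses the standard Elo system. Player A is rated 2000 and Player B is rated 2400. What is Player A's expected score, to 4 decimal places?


Elo expected score: Ea = 1/(1 + 10^((Rb-Ra)/400))
Rb - Ra = 2400 - 2000 = 400
(Rb-Ra)/400 = 400/400 = 1.0
10^1.0 = 10.0
Ea = 1/(1 + 10.0) = 1/11.0 = 0.0909

0.0909


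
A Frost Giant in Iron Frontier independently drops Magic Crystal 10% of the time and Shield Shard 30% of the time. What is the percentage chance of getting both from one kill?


For independent events, P(both) = P(A) * P(B)
= 10% * 30%
= 300 / 100 %
= 3.0%

3.0%


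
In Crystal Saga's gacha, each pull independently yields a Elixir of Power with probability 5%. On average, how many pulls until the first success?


Expected pulls for a geometric distribution = 1/p = 100 / rate%
= 100 / 5
= 20.0

20.0 pulls


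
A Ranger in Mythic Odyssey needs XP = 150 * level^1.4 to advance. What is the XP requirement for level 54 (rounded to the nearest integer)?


XP = 150 * level^1.4
Substitute level = 54:
XP = 150 * 54^1.4
= 150 * 266.2878
= 39943

39943 XP


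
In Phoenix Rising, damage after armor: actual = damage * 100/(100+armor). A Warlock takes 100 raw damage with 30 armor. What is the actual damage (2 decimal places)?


actual = 100 * 100 / (100 + 30)
= 100 * 100 / 130
= 10000 / 130
= 76.92

76.92 damage


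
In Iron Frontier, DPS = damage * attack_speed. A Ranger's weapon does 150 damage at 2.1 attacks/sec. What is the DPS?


DPS = damage * attack_speed
= 150 * 2.1
= 315.0

315.0 DPS


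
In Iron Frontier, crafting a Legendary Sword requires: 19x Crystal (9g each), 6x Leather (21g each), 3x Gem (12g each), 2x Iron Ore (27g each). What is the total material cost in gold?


Cost breakdown:
  Crystal: 19 * 9 = 171
  Leather: 6 * 21 = 126
  Gem: 3 * 12 = 36
  Iron Ore: 2 * 27 = 54
Total = 171 + 126 + 36 + 54 = 387

387 gold


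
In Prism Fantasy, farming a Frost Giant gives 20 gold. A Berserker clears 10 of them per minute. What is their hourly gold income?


Gold per minute = 20 * 10 = 200
Gold per hour = 200 * 60 = 12000

12000 gold/hour


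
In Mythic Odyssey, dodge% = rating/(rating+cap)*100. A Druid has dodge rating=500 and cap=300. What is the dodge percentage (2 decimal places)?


dodge% = 500 / (500 + 300) * 100
= 500 / 800 * 100
= 0.625 * 100
= 62.50%

62.50%


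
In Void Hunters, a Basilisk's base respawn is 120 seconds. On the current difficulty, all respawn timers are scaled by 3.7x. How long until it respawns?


Respawn time = base * multiplier
= 120 * 3.7
= 444.0 seconds

444.0 seconds


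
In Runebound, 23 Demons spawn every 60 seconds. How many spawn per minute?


Spawns per minute = count * (60 / interval)
= 23 * (60 / 60)
= 23 * 1.0
= 23.0

23.0 per minute


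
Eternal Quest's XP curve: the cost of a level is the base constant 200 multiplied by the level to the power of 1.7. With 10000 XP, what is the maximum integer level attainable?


XP = 200 * level^1.7, so level = (XP / 200)^(1/1.7)
= (10000 / 200)^(1/1.7)
= 50.0^0.5882
= 9.9861
Floor: level = 9

level 9


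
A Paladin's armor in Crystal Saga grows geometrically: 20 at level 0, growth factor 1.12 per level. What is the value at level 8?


value = base * growth^level
= 20 * 1.12^8
= 20 * 2.475963
= 49.52

49.52 armor


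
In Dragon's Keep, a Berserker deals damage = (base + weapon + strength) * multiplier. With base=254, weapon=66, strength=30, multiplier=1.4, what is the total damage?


Sum base + weapon + str = 254 + 66 + 30 = 350
Multiply by 1.4:
350 * 1.4 = 490.0

490.0 damage


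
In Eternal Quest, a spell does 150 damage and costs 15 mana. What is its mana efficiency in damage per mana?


Efficiency = damage / mana
= 150 / 15
= 10.00

10.00 dmg/mana


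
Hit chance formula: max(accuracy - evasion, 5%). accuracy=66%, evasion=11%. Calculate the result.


accuracy - evasion = 66 - 11 = 55
Apply floor: max(55, 5) = 55
Hit chance = 55%

55%


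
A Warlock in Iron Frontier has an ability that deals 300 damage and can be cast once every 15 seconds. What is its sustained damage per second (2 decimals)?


DPS = damage / cooldown
= 300 / 15
= 20.00

20.00 DPS


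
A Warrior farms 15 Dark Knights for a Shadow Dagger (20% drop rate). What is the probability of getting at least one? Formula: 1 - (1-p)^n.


P(at least one) = 1 - P(none) = 1 - (1-p)^n
p = 20/100 = 0.2
1 - p = 0.8
(1 - p)^15 = 0.8^15 = 0.035184
P(at least one) = 1 - 0.035184 = 0.9648

0.9648


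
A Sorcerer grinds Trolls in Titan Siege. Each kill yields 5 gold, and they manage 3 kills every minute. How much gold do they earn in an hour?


Gold per minute = 5 * 3 = 15
Gold per hour = 15 * 60 = 900

900 gold/hour


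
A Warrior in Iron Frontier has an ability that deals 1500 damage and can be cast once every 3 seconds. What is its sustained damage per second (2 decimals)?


DPS = damage / cooldown
= 1500 / 3
= 500.00

500.00 DPS


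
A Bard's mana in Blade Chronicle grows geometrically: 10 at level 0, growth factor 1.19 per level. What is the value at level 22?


value = base * growth^level
= 10 * 1.19^22
= 10 * 45.923307
= 459.23

459.23 mana


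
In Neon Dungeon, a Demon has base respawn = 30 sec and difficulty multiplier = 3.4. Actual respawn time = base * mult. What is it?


Respawn time = base * multiplier
= 30 * 3.4
= 102.0 seconds

102.0 seconds


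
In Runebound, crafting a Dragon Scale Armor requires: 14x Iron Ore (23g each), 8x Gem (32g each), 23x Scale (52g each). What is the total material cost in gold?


Cost breakdown:
  Iron Ore: 14 * 23 = 322
  Gem: 8 * 32 = 256
  Scale: 23 * 52 = 1196
Total = 322 + 256 + 1196 = 1774

1774 gold


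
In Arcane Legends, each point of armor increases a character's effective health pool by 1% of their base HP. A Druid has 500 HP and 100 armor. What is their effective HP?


EHP = 500 * (1 + 100/100)
= 500 * (1 + 1.0)
= 500 * 2.0
= 1000.0

1000.0 EHP


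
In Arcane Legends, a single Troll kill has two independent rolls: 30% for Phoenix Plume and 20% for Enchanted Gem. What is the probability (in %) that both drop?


For independent events, P(both) = P(A) * P(B)
= 30% * 20%
= 600 / 100 %
= 6.0%

6.0%


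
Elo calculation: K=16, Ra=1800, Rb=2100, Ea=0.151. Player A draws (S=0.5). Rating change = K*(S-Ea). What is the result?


Elo update: delta = K * (S - Ea), where S = 0.5 (draws)
S - Ea = 0.5 - 0.151 = 0.349
Rating change = 16 * 0.349
= 5.58

5.58 rating points


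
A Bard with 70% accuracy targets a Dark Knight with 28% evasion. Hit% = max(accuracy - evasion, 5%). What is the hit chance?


accuracy - evasion = 70 - 28 = 42
Apply floor: max(42, 5) = 42
Hit chance = 42%

42%


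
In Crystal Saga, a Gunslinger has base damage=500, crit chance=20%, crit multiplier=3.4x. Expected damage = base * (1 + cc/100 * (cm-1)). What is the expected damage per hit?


E[dmg] = base * (1 + crit_chance * (crit_mult - 1))
cc as decimal = 20/100 = 0.2
cm - 1 = 3.4 - 1 = 2.4
Bonus factor = 0.2 * 2.4 = 0.48
Total multiplier = 1 + 0.48 = 1.48
Expected damage = 500 * 1.48 = 740.00

740.00 damage


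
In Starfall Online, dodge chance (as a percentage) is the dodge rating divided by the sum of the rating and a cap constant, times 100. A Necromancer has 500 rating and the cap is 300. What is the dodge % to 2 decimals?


dodge% = 500 / (500 + 300) * 100
= 500 / 800 * 100
= 0.625 * 100
= 62.50%

62.50%


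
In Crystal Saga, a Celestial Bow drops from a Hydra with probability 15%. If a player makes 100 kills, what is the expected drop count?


Expected drops = kills * (drop_rate / 100)
= 100 * (15 / 100)
= 100 * 0.15
= 15.0

15.0 drops


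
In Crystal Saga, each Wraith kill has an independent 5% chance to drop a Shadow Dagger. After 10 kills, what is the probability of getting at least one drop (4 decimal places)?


P(at least one) = 1 - P(none) = 1 - (1-p)^n
p = 5/100 = 0.05
1 - p = 0.95
(1 - p)^10 = 0.95^10 = 0.598737
P(at least one) = 1 - 0.598737 = 0.4013

0.4013


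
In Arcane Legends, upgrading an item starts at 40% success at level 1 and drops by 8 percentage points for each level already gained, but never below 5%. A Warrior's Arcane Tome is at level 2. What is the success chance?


raw_rate = 40 - 8 * (2 - 1)
= 40 - 8 * 1
= 40 - 8
= 32
Apply floor: max(32, 5) = 32%

32%


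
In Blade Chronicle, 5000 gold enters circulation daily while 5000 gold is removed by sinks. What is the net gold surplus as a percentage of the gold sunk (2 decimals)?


Net gold = 5000 - 5000 = 0
Inflation rate = net / sunk * 100 = 0 / 5000 * 100
= 0.0 * 100
= 0.00%

0.00%


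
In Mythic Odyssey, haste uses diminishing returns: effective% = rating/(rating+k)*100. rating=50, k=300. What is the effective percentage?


effective% = rating / (rating + k) * 100
= 50 / (50 + 300) * 100
= 50 / 350 * 100
= 0.142857 * 100
= 14.29%

14.29%


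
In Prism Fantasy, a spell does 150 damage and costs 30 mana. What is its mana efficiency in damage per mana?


Efficiency = damage / mana
= 150 / 30
= 5.00

5.00 dmg/mana


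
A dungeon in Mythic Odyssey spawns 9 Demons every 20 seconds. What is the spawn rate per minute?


Spawns per minute = count * (60 / interval)
= 9 * (60 / 20)
= 9 * 3.0
= 27.0

27.0 per minute


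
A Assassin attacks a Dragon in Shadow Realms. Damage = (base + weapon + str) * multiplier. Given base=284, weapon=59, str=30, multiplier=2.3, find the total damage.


Sum base + weapon + str = 284 + 59 + 30 = 373
Multiply by 2.3:
373 * 2.3 = 857.9

857.9 damage


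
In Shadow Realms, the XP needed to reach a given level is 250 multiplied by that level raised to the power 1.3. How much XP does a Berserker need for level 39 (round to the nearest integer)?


XP = 250 * level^1.3
Substitute level = 39:
XP = 250 * 39^1.3
= 250 * 117.0534
= 29263

29263 XP


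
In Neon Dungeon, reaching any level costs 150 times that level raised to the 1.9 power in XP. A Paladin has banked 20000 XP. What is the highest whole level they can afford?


XP = 150 * level^1.9, so level = (XP / 150)^(1/1.9)
= (20000 / 150)^(1/1.9)
= 133.3333^0.5263
= 13.1338
Floor: level = 13

level 13


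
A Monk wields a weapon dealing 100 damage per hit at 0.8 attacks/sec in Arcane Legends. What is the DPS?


DPS = damage * attack_speed
= 100 * 0.8
= 80.0

80.0 DPS


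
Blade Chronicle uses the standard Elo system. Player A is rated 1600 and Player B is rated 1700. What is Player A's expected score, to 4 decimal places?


Elo expected score: Ea = 1/(1 + 10^((Rb-Ra)/400))
Rb - Ra = 1700 - 1600 = 100
(Rb-Ra)/400 = 100/400 = 0.25
10^0.25 = 1.778279
Ea = 1/(1 + 1.778279) = 1/2.778279 = 0.3599

0.3599


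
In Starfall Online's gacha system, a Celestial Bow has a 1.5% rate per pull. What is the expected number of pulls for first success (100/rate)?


Expected pulls for a geometric distribution = 1/p = 100 / rate%
= 100 / 1.5
= 66.67

66.67 pulls


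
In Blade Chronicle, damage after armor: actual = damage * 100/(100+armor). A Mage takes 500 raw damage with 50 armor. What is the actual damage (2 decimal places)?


actual = 500 * 100 / (100 + 50)
= 500 * 100 / 150
= 50000 / 150
= 333.33

333.33 damage


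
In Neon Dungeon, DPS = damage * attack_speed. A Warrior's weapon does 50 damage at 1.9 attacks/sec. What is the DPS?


DPS = damage * attack_speed
= 50 * 1.9
= 95.0

95.0 DPS


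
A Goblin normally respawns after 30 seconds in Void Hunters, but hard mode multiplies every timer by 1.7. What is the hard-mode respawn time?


Respawn time = base * multiplier
= 30 * 1.7
= 51.0 seconds

51.0 seconds


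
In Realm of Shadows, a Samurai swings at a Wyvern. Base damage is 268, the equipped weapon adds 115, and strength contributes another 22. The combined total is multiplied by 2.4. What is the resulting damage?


Sum base + weapon + str = 268 + 115 + 22 = 405
Multiply by 2.4:
405 * 2.4 = 972.0

972.0 damage


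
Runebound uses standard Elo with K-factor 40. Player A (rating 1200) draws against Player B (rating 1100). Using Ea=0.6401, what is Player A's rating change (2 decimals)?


Elo update: delta = K * (S - Ea), where S = 0.5 (draws)
S - Ea = 0.5 - 0.6401 = -0.1401
Rating change = 40 * -0.1401
= -5.60

-5.60 rating points


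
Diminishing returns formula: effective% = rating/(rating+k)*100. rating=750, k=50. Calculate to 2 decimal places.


effective% = rating / (rating + k) * 100
= 750 / (750 + 50) * 100
= 750 / 800 * 100
= 0.9375 * 100
= 93.75%

93.75%


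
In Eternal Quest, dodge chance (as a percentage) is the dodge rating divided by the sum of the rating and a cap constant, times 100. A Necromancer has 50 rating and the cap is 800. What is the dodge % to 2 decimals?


dodge% = 50 / (50 + 800) * 100
= 50 / 850 * 100
= 0.058824 * 100
= 5.88%

5.88%


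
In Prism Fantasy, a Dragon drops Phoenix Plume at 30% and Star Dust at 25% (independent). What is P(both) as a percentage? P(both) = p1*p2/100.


For independent events, P(both) = P(A) * P(B)
= 30% * 25%
= 750 / 100 %
= 7.5%

7.5%


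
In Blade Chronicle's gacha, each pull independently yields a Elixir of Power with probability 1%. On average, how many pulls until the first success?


Expected pulls for a geometric distribution = 1/p = 100 / rate%
= 100 / 1
= 100.0

100.0 pulls


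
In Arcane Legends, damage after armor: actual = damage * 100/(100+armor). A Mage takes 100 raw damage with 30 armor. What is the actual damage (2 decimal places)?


actual = 100 * 100 / (100 + 30)
= 100 * 100 / 130
= 10000 / 130
= 76.92

76.92 damage


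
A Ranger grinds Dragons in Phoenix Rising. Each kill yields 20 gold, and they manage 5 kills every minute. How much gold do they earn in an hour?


Gold per minute = 20 * 5 = 100
Gold per hour = 100 * 60 = 6000

6000 gold/hour


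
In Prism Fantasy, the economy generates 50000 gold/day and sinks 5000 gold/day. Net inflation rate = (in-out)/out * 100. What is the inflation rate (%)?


Net gold = 50000 - 5000 = 45000
Inflation rate = net / sunk * 100 = 45000 / 5000 * 100
= 9.0 * 100
= 900.00%

900.00%


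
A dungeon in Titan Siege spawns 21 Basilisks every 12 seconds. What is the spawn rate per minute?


Spawns per minute = count * (60 / interval)
= 21 * (60 / 12)
= 21 * 5.0
= 105.0

105.0 per minute


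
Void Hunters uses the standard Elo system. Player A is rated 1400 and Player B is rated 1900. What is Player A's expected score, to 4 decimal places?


Elo expected score: Ea = 1/(1 + 10^((Rb-Ra)/400))
Rb - Ra = 1900 - 1400 = 500
(Rb-Ra)/400 = 500/400 = 1.25
10^1.25 = 17.782794
Ea = 1/(1 + 17.782794) = 1/18.782794 = 0.0532

0.0532


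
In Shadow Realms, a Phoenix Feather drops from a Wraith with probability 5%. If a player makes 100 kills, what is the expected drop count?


Expected drops = kills * (drop_rate / 100)
= 100 * (5 / 100)
= 100 * 0.05
= 5.0

5.0 drops


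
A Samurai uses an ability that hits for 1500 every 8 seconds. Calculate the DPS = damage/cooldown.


DPS = damage / cooldown
= 1500 / 8
= 187.50

187.50 DPS


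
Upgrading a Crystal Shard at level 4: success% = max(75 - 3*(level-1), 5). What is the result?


raw_rate = 75 - 3 * (4 - 1)
= 75 - 3 * 3
= 75 - 9
= 66
Apply floor: max(66, 5) = 66%

66%


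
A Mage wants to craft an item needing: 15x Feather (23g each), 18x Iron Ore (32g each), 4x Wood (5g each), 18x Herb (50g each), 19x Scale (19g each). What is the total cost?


Cost breakdown:
  Feather: 15 * 23 = 345
  Iron Ore: 18 * 32 = 576
  Wood: 4 * 5 = 20
  Herb: 18 * 50 = 900
  Scale: 19 * 19 = 361
Total = 345 + 576 + 20 + 900 + 361 = 2202

2202 gold


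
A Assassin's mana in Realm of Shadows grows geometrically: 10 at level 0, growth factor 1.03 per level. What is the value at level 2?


value = base * growth^level
= 10 * 1.03^2
= 10 * 1.0609
= 10.61

10.61 mana


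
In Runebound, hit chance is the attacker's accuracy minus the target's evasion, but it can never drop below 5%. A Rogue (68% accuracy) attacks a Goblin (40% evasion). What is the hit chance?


accuracy - evasion = 68 - 40 = 28
Apply floor: max(28, 5) = 28
Hit chance = 28%

28%


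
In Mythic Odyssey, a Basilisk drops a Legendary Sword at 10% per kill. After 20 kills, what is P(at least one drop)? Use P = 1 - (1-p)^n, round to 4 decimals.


P(at least one) = 1 - P(none) = 1 - (1-p)^n
p = 10/100 = 0.1
1 - p = 0.9
(1 - p)^20 = 0.9^20 = 0.121577
P(at least one) = 1 - 0.121577 = 0.8784

0.8784


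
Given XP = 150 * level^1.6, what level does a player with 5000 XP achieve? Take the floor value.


XP = 150 * level^1.6, so level = (XP / 150)^(1/1.6)
= (5000 / 150)^(1/1.6)
= 33.3333^0.625
= 8.9495
Floor: level = 8

level 8


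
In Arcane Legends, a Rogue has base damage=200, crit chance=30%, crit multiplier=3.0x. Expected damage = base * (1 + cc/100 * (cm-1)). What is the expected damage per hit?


E[dmg] = base * (1 + crit_chance * (crit_mult - 1))
cc as decimal = 30/100 = 0.3
cm - 1 = 3.0 - 1 = 2.0
Bonus factor = 0.3 * 2.0 = 0.6
Total multiplier = 1 + 0.6 = 1.6
Expected damage = 200 * 1.6 = 320.00

320.00 damage


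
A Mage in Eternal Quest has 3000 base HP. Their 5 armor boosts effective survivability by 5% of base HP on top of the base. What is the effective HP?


EHP = 3000 * (1 + 5/100)
= 3000 * (1 + 0.05)
= 3000 * 1.05
= 3150.0

3150.0 EHP


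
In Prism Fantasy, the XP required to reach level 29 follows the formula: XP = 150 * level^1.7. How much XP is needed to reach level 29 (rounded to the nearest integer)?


XP = 150 * level^1.7
Substitute level = 29:
XP = 150 * 29^1.7
= 150 * 306.2504
= 45938

45938 XP


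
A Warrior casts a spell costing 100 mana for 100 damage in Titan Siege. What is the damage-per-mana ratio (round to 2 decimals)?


Efficiency = damage / mana
= 100 / 100
= 1.00

1.00 dmg/mana


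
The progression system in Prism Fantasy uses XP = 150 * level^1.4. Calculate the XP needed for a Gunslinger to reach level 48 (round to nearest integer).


XP = 150 * level^1.4
Substitute level = 48:
XP = 150 * 48^1.4
= 150 * 225.8072
= 33871

33871 XP


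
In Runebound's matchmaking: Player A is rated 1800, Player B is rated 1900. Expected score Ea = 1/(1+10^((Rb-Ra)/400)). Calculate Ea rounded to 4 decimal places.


Elo expected score: Ea = 1/(1 + 10^((Rb-Ra)/400))
Rb - Ra = 1900 - 1800 = 100
(Rb-Ra)/400 = 100/400 = 0.25
10^0.25 = 1.778279
Ea = 1/(1 + 1.778279) = 1/2.778279 = 0.3599

0.3599


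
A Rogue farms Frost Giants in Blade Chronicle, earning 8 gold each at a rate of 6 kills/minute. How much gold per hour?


Gold per minute = 8 * 6 = 48
Gold per hour = 48 * 60 = 2880

2880 gold/hour


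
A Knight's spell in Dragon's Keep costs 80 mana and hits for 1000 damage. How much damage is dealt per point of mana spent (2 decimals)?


Efficiency = damage / mana
= 1000 / 80
= 12.50

12.50 dmg/mana


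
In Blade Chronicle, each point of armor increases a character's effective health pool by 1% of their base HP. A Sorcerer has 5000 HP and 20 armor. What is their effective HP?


EHP = 5000 * (1 + 20/100)
= 5000 * (1 + 0.2)
= 5000 * 1.2
= 6000.0

6000.0 EHP


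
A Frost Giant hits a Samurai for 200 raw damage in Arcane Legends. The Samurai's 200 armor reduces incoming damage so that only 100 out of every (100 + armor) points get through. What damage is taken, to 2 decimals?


actual = 200 * 100 / (100 + 200)
= 200 * 100 / 300
= 20000 / 300
= 66.67

66.67 damage


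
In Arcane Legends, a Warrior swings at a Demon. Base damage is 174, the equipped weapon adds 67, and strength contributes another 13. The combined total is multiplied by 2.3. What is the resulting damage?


Sum base + weapon + str = 174 + 67 + 13 = 254
Multiply by 2.3:
254 * 2.3 = 584.2

584.2 damage


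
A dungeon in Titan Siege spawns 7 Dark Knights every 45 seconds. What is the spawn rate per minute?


Spawns per minute = count * (60 / interval)
= 7 * (60 / 45)
= 7 * 1.3333
= 9.33

9.33 per minute


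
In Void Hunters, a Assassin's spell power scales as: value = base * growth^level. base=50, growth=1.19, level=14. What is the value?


value = base * growth^level
= 50 * 1.19^14
= 50 * 11.419773
= 570.99

570.99 spell power


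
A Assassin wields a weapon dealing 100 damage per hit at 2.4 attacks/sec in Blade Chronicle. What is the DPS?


DPS = damage * attack_speed
= 100 * 2.4
= 240.0

240.0 DPS


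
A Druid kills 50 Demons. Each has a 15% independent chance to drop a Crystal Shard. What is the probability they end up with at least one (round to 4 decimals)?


P(at least one) = 1 - P(none) = 1 - (1-p)^n
p = 15/100 = 0.15
1 - p = 0.85
(1 - p)^50 = 0.85^50 = 0.000296
P(at least one) = 1 - 0.000296 = 0.9997

0.9997


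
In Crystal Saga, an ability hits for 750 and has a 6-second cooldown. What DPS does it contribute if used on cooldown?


DPS = damage / cooldown
= 750 / 6
= 125.00

125.00 DPS


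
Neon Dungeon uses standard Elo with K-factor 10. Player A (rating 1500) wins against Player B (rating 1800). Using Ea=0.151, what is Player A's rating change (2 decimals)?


Elo update: delta = K * (S - Ea), where S = 1 (wins)
S - Ea = 1 - 0.151 = 0.849
Rating change = 10 * 0.849
= 8.49

8.49 rating points


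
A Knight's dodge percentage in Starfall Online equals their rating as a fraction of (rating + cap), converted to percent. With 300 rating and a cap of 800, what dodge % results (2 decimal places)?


dodge% = 300 / (300 + 800) * 100
= 300 / 1100 * 100
= 0.272727 * 100
= 27.27%

27.27%


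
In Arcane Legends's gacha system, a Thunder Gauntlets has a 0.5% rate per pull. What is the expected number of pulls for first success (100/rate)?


Expected pulls for a geometric distribution = 1/p = 100 / rate%
= 100 / 0.5
= 200.0

200.0 pulls


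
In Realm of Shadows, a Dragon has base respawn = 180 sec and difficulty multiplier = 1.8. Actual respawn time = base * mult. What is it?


Respawn time = base * multiplier
= 180 * 1.8
= 324.0 seconds

324.0 seconds


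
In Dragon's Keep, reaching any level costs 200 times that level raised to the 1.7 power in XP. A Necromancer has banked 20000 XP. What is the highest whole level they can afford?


XP = 200 * level^1.7, so level = (XP / 200)^(1/1.7)
= (20000 / 200)^(1/1.7)
= 100.0^0.5882
= 15.0131
Floor: level = 15

level 15


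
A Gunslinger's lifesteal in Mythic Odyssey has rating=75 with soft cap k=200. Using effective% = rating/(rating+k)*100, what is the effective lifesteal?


effective% = rating / (rating + k) * 100
= 75 / (75 + 200) * 100
= 75 / 275 * 100
= 0.272727 * 100
= 27.27%

27.27%


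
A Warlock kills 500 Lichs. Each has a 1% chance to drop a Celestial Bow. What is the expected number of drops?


Expected drops = kills * (drop_rate / 100)
= 500 * (1 / 100)
= 500 * 0.01
= 5.0

5.0 drops


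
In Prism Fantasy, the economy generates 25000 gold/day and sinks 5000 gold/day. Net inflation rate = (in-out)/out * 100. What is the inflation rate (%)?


Net gold = 25000 - 5000 = 20000
Inflation rate = net / sunk * 100 = 20000 / 5000 * 100
= 4.0 * 100
= 400.00%

400.00%


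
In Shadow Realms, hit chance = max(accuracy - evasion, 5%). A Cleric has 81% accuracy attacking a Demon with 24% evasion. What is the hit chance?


accuracy - evasion = 81 - 24 = 57
Apply floor: max(57, 5) = 57
Hit chance = 57%

57%


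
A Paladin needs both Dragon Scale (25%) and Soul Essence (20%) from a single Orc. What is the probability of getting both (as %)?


For independent events, P(both) = P(A) * P(B)
= 25% * 20%
= 500 / 100 %
= 5.0%

5.0%


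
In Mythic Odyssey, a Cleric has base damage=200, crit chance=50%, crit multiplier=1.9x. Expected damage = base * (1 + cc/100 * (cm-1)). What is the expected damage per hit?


E[dmg] = base * (1 + crit_chance * (crit_mult - 1))
cc as decimal = 50/100 = 0.5
cm - 1 = 1.9 - 1 = 0.9
Bonus factor = 0.5 * 0.9 = 0.45
Total multiplier = 1 + 0.45 = 1.45
Expected damage = 200 * 1.45 = 290.00

290.00 damage


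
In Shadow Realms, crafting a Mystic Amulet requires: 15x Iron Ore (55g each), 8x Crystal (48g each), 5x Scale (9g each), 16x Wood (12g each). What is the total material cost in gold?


Cost breakdown:
  Iron Ore: 15 * 55 = 825
  Crystal: 8 * 48 = 384
  Scale: 5 * 9 = 45
  Wood: 16 * 12 = 192
Total = 825 + 384 + 45 + 192 = 1446

1446 gold


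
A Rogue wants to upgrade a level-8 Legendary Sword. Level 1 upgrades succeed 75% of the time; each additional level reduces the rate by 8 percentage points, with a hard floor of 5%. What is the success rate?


raw_rate = 75 - 8 * (8 - 1)
= 75 - 8 * 7
= 75 - 56
= 19
Apply floor: max(19, 5) = 19%

19%


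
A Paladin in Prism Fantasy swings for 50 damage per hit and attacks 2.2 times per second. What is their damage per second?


DPS = damage * attack_speed
= 50 * 2.2
= 110.0

110.0 DPS


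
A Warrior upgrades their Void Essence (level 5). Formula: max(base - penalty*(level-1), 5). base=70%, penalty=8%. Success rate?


raw_rate = 70 - 8 * (5 - 1)
= 70 - 8 * 4
= 70 - 32
= 38
Apply floor: max(38, 5) = 38%

38%


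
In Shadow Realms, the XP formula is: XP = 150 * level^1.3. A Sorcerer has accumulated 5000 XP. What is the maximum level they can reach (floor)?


XP = 150 * level^1.3, so level = (XP / 150)^(1/1.3)
= (5000 / 150)^(1/1.3)
= 33.3333^0.7692
= 14.8404
Floor: level = 14

level 14


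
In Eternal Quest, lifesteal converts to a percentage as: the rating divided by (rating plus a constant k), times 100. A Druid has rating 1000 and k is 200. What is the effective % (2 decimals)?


effective% = rating / (rating + k) * 100
= 1000 / (1000 + 200) * 100
= 1000 / 1200 * 100
= 0.833333 * 100
= 83.33%

83.33%


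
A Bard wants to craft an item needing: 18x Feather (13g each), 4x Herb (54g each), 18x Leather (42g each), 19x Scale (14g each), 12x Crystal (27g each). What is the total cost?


Cost breakdown:
  Feather: 18 * 13 = 234
  Herb: 4 * 54 = 216
  Leather: 18 * 42 = 756
  Scale: 19 * 14 = 266
  Crystal: 12 * 27 = 324
Total = 234 + 216 + 756 + 266 + 324 = 1796

1796 gold


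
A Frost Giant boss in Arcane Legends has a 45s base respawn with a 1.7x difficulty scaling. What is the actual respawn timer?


Respawn time = base * multiplier
= 45 * 1.7
= 76.5 seconds

76.5 seconds


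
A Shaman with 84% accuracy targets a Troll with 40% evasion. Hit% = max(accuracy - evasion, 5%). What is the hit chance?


accuracy - evasion = 84 - 40 = 44
Apply floor: max(44, 5) = 44
Hit chance = 44%

44%


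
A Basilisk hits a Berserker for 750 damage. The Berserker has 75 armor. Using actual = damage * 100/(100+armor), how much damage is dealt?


actual = 750 * 100 / (100 + 75)
= 750 * 100 / 175
= 75000 / 175
= 428.57

428.57 damage


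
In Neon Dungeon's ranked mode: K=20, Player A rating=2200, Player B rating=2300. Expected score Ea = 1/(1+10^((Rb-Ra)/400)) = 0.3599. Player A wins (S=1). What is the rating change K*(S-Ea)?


Elo update: delta = K * (S - Ea), where S = 1 (wins)
S - Ea = 1 - 0.3599 = 0.6401
Rating change = 20 * 0.6401
= 12.80

12.80 rating points


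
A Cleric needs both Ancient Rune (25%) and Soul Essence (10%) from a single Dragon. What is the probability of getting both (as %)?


For independent events, P(both) = P(A) * P(B)
= 25% * 10%
= 250 / 100 %
= 2.5%

2.5%


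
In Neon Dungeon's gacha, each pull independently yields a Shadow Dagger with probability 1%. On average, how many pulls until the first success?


Expected pulls for a geometric distribution = 1/p = 100 / rate%
= 100 / 1
= 100.0

100.0 pulls


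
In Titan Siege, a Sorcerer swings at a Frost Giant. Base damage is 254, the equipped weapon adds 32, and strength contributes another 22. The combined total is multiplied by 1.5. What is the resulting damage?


Sum base + weapon + str = 254 + 32 + 22 = 308
Multiply by 1.5:
308 * 1.5 = 462.0

462.0 damage


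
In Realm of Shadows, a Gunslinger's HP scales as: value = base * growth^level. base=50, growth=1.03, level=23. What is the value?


value = base * growth^level
= 50 * 1.03^23
= 50 * 1.973587
= 98.68

98.68 HP


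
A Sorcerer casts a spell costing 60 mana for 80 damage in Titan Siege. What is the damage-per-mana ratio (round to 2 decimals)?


Efficiency = damage / mana
= 80 / 60
= 1.33

1.33 dmg/mana


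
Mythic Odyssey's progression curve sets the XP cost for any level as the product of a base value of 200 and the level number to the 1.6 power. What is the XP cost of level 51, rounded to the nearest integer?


XP = 200 * level^1.6
Substitute level = 51:
XP = 200 * 51^1.6
= 200 * 539.6501
= 107930

107930 XP


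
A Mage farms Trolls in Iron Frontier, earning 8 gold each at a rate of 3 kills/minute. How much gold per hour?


Gold per minute = 8 * 3 = 24
Gold per hour = 24 * 60 = 1440

1440 gold/hour


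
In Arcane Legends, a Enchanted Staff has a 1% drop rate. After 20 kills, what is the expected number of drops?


Expected drops = kills * (drop_rate / 100)
= 20 * (1 / 100)
= 20 * 0.01
= 0.2

0.2 drops


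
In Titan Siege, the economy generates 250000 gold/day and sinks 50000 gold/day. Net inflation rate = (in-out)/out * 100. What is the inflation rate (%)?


Net gold = 250000 - 50000 = 200000
Inflation rate = net / sunk * 100 = 200000 / 50000 * 100
= 4.0 * 100
= 400.00%

400.00%


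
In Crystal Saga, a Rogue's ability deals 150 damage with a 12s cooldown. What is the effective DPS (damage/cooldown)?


DPS = damage / cooldown
= 150 / 12
= 12.50

12.50 DPS


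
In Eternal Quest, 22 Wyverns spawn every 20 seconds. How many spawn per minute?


Spawns per minute = count * (60 / interval)
= 22 * (60 / 20)
= 22 * 3.0
= 66.0

66.0 per minute


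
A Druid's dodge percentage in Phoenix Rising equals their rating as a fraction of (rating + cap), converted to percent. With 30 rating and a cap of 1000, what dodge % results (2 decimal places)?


dodge% = 30 / (30 + 1000) * 100
= 30 / 1030 * 100
= 0.029126 * 100
= 2.91%

2.91%


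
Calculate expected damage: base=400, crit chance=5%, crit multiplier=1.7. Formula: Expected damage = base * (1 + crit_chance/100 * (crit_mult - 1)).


E[dmg] = base * (1 + crit_chance * (crit_mult - 1))
cc as decimal = 5/100 = 0.05
cm - 1 = 1.7 - 1 = 0.7
Bonus factor = 0.05 * 0.7 = 0.035
Total multiplier = 1 + 0.035 = 1.035
Expected damage = 400 * 1.035 = 414.00

414.00 damage


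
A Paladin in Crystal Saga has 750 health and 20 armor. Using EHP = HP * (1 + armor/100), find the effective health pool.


EHP = 750 * (1 + 20/100)
= 750 * (1 + 0.2)
= 750 * 1.2
= 900.0

900.0 EHP


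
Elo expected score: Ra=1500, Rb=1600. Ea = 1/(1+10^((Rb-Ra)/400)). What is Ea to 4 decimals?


Elo expected score: Ea = 1/(1 + 10^((Rb-Ra)/400))
Rb - Ra = 1600 - 1500 = 100
(Rb-Ra)/400 = 100/400 = 0.25
10^0.25 = 1.778279
Ea = 1/(1 + 1.778279) = 1/2.778279 = 0.3599

0.3599


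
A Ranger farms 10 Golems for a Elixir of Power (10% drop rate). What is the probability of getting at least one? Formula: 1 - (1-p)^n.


P(at least one) = 1 - P(none) = 1 - (1-p)^n
p = 10/100 = 0.1
1 - p = 0.9
(1 - p)^10 = 0.9^10 = 0.348678
P(at least one) = 1 - 0.348678 = 0.6513

0.6513


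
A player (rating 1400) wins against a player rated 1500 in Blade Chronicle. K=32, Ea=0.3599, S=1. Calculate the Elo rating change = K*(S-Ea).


Elo update: delta = K * (S - Ea), where S = 1 (wins)
S - Ea = 1 - 0.3599 = 0.6401
Rating change = 32 * 0.6401
= 20.48

20.48 rating points


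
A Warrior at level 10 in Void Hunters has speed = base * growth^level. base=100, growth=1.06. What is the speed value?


value = base * growth^level
= 100 * 1.06^10
= 100 * 1.790848
= 179.08

179.08 speed


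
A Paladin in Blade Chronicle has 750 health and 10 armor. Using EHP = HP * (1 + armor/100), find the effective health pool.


EHP = 750 * (1 + 10/100)
= 750 * (1 + 0.1)
= 750 * 1.1
= 825.0

825.0 EHP


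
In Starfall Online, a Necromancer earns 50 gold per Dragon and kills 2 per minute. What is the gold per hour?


Gold per minute = 50 * 2 = 100
Gold per hour = 100 * 60 = 6000

6000 gold/hour


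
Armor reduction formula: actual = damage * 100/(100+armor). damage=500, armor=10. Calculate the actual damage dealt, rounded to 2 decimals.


actual = 500 * 100 / (100 + 10)
= 500 * 100 / 110
= 50000 / 110
= 454.55

454.55 damage


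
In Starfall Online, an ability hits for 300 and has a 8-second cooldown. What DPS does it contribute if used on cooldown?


DPS = damage / cooldown
= 300 / 8
= 37.50

37.50 DPS


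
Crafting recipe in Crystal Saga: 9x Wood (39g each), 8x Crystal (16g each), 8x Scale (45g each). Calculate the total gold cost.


Cost breakdown:
  Wood: 9 * 39 = 351
  Crystal: 8 * 16 = 128
  Scale: 8 * 45 = 360
Total = 351 + 128 + 360 = 839

839 gold


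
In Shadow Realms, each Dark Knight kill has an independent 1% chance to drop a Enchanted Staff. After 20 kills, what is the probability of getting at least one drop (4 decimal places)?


P(at least one) = 1 - P(none) = 1 - (1-p)^n
p = 1/100 = 0.01
1 - p = 0.99
(1 - p)^20 = 0.99^20 = 0.817907
P(at least one) = 1 - 0.817907 = 0.1821

0.1821


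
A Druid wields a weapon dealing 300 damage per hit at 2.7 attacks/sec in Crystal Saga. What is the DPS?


DPS = damage * attack_speed
= 300 * 2.7
= 810.0

810.0 DPS


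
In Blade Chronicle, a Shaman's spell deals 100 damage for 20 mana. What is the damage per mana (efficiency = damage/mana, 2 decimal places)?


Efficiency = damage / mana
= 100 / 20
= 5.00

5.00 dmg/mana


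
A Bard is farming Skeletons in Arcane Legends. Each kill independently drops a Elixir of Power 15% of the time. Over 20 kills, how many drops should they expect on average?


Expected drops = kills * (drop_rate / 100)
= 20 * (15 / 100)
= 20 * 0.15
= 3.0

3.0 drops


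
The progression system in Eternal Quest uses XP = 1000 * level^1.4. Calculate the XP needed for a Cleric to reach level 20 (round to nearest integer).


XP = 1000 * level^1.4
Substitute level = 20:
XP = 1000 * 20^1.4
= 1000 * 66.2891
= 66289

66289 XP


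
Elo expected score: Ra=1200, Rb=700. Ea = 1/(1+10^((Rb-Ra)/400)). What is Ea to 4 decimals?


Elo expected score: Ea = 1/(1 + 10^((Rb-Ra)/400))
Rb - Ra = 700 - 1200 = -500
(Rb-Ra)/400 = -500/400 = -1.25
10^-1.25 = 0.056234
Ea = 1/(1 + 0.056234) = 1/1.056234 = 0.9468

0.9468


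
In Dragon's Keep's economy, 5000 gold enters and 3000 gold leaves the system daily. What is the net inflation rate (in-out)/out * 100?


Net gold = 5000 - 3000 = 2000
Inflation rate = net / sunk * 100 = 2000 / 3000 * 100
= 0.666667 * 100
= 66.67%

66.67%


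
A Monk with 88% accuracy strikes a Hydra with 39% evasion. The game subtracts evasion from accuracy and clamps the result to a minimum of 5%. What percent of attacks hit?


accuracy - evasion = 88 - 39 = 49
Apply floor: max(49, 5) = 49
Hit chance = 49%

49%


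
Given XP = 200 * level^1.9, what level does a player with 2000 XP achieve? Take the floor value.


XP = 200 * level^1.9, so level = (XP / 200)^(1/1.9)
= (2000 / 200)^(1/1.9)
= 10.0^0.5263
= 3.3598
Floor: level = 3

level 3


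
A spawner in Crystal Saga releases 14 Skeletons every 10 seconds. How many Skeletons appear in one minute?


Spawns per minute = count * (60 / interval)
= 14 * (60 / 10)
= 14 * 6.0
= 84.0

84.0 per minute


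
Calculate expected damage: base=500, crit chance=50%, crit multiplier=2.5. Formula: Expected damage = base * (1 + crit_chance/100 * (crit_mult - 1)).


E[dmg] = base * (1 + crit_chance * (crit_mult - 1))
cc as decimal = 50/100 = 0.5
cm - 1 = 2.5 - 1 = 1.5
Bonus factor = 0.5 * 1.5 = 0.75
Total multiplier = 1 + 0.75 = 1.75
Expected damage = 500 * 1.75 = 875.00

875.00 damage
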